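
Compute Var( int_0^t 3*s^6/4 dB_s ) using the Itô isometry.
Var = 9*t^13/208

The Itô integral of a deterministic integrand f(s) has mean 0 because each increment f(s) * (B_{s+ds} - B_s) has mean 0. By the Itô isometry:
  Var( int_0^t f(s) dB_s ) = E[ (int_0^t f(s) dB_s)^2 ] = int_0^t f(s)^2 ds.
Here f(s) = 3*s^6/4, so f(s)^2 = 9*s^12/16. Integrate:
  int_0^t (9*s^12/16) ds = 9*t^13/208.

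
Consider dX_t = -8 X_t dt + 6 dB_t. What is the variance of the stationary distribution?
lim Var(X_t) = 9/4

The OU SDE dX = -theta X dt + sigma dB admits the integrating factor exp(theta t): d(exp(theta t) X_t) = sigma exp(theta t) dB_t. Integrating from 0 to t gives X_t = x_0 * exp(-theta t) + sigma * int_0^t exp(-theta (t-s)) dB_s for any initial x_0. The Itô integral has variance (by the Itô isometry) sigma^2 * int_0^t exp(-2 theta (t - s)) ds = sigma^2 * (1 - exp(-2 theta t)) / (2 theta), independent of x_0.
With theta = 8, sigma = 6:
  Var(X_t) = (6)^2 * (1 - exp(-2*8 t)) / (2 * 8) = 9/4 - 9*exp(-16*t)/4.
As t -> infinity, exp(-2*8 t) -> 0, so the stationary variance is sigma^2 / (2 theta) = 9/4.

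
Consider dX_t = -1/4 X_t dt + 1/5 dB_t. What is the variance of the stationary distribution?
lim Var(X_t) = 2/25

The OU SDE dX = -theta X dt + sigma dB admits the integrating factor exp(theta t): d(exp(theta t) X_t) = sigma exp(theta t) dB_t. Integrating from 0 to t gives X_t = x_0 * exp(-theta t) + sigma * int_0^t exp(-theta (t-s)) dB_s for any initial x_0. The Itô integral has variance (by the Itô isometry) sigma^2 * int_0^t exp(-2 theta (t - s)) ds = sigma^2 * (1 - exp(-2 theta t)) / (2 theta), independent of x_0.
With theta = 1/4, sigma = 1/5:
  Var(X_t) = (1/5)^2 * (1 - exp(-2*1/4 t)) / (2 * 1/4) = 2/25 - 2*exp(-t/2)/25.
As t -> infinity, exp(-2*1/4 t) -> 0, so the stationary variance is sigma^2 / (2 theta) = 2/25.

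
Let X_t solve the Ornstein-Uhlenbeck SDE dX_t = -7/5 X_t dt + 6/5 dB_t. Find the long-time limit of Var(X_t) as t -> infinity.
lim Var(X_t) = 18/35

The OU SDE dX = -theta X dt + sigma dB admits the integrating factor exp(theta t): d(exp(theta t) X_t) = sigma exp(theta t) dB_t. Integrating from 0 to t gives X_t = x_0 * exp(-theta t) + sigma * int_0^t exp(-theta (t-s)) dB_s for any initial x_0. The Itô integral has variance (by the Itô isometry) sigma^2 * int_0^t exp(-2 theta (t - s)) ds = sigma^2 * (1 - exp(-2 theta t)) / (2 theta), independent of x_0.
With theta = 7/5, sigma = 6/5:
  Var(X_t) = (6/5)^2 * (1 - exp(-2*7/5 t)) / (2 * 7/5) = 18/35 - 18*exp(-14*t/5)/35.
As t -> infinity, exp(-2*7/5 t) -> 0, so the stationary variance is sigma^2 / (2 theta) = 18/35.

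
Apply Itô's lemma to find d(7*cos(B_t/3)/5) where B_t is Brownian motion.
d(7*cos(B_t/3)/5) = (-7*cos(B_t/3)/90) dt + (-7*sin(B_t/3)/15) dB_t

Itô's formula for f(B_t) gives d f(B_t) = f'(B_t) dB_t + (1/2) f''(B_t) dt. Compute derivatives of f(x) = 7*cos(x/3)/5:
  f'(x)  = -7*sin(x/3)/15
  f''(x) = -7*cos(x/3)/45
Substitute x = B_t and multiply the f'' term by 1/2:
  drift     = (1/2) * (-7*cos(x/3)/45) evaluated at B_t = -7*cos(B_t/3)/90
  diffusion = (-7*sin(x/3)/15) evaluated at B_t = -7*sin(B_t/3)/15
Therefore d(7*cos(B_t/3)/5) = (-7*cos(B_t/3)/90) dt + (-7*sin(B_t/3)/15) dB_t.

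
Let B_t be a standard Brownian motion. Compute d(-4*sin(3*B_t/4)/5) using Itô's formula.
d(-4*sin(3*B_t/4)/5) = (9*sin(3*B_t/4)/40) dt + (-3*cos(3*B_t/4)/5) dB_t

Itô's formula for f(B_t) gives d f(B_t) = f'(B_t) dB_t + (1/2) f''(B_t) dt. Compute derivatives of f(x) = -4*sin(3*x/4)/5:
  f'(x)  = -3*cos(3*x/4)/5
  f''(x) = 9*sin(3*x/4)/20
Substitute x = B_t and multiply the f'' term by 1/2:
  drift     = (1/2) * (9*sin(3*x/4)/20) evaluated at B_t = 9*sin(3*B_t/4)/40
  diffusion = (-3*cos(3*x/4)/5) evaluated at B_t = -3*cos(3*B_t/4)/5
Therefore d(-4*sin(3*B_t/4)/5) = (9*sin(3*B_t/4)/40) dt + (-3*cos(3*B_t/4)/5) dB_t.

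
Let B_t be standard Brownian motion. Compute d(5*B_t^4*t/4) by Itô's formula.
d(5*B_t^4*t/4) = (5*B_t^2*(B_t^2 + 6*t)/4) dt + (5*B_t^3*t) dB_t

Itô's formula for f(t, x): d f(t, B_t) = (f_t + (1/2) f_xx) dt + f_x dB_t. Compute partials of f(t, x) = 5*t*x^4/4:
  f_t(t,x)  = 5*x^4/4
  f_x(t,x)  = 5*t*x^3
  f_xx(t,x) = 15*t*x^2
Assemble drift = f_t + (1/2) f_xx = 5*x^2*(6*t + x^2)/4 and diffusion = f_x = 5*t*x^3. Substituting x = B_t:
  d(5*B_t^4*t/4) = (5*B_t^2*(B_t^2 + 6*t)/4) dt + (5*B_t^3*t) dB_t.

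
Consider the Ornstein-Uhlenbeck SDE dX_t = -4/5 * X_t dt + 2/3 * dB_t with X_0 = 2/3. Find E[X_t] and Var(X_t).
E[X_t] = 2*exp(-4*t/5)/3; Var(X_t) = 5/18 - 5*exp(-8*t/5)/18

The OU SDE dX = -theta X dt + sigma dB admits the integrating factor exp(theta t): d(exp(theta t) X_t) = sigma exp(theta t) dB_t. Integrating from 0 to t:
  X_t = x_0 * exp(-theta t) + sigma * int_0^t exp(-theta (t-s)) dB_s.
The Itô integral has mean 0 and (by the Itô isometry) variance sigma^2 * int_0^t exp(-2 theta (t - s)) ds = sigma^2 * (1 - exp(-2 theta t)) / (2 theta).
With theta = 4/5, sigma = 2/3, x_0 = 2/3:
  E[X_t] = 2/3 * exp(-4/5 t) = 2*exp(-4*t/5)/3
  Var(X_t) = (2/3)^2 * (1 - exp(-2*4/5 t)) / (2 * 4/5) = 5/18 - 5*exp(-8*t/5)/18.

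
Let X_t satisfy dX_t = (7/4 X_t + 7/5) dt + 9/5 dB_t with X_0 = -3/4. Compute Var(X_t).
Var(X_t) = 162*exp(7*t/2)/175 - 162/175

The variance V(t) = Var(X_t) satisfies V'(t) = 2 a V(t) + c^2 with V(0) = 0 (drift coefficient is linear in X, diffusion is constant). With a = 7/4, c = 9/5, the solution is
  V(t) = (c^2 / (2 a)) * (exp(2 a t) - 1)
       = ((9/5)^2 / (2*(7/4))) * (exp((7/2) t) - 1)
       = 162*exp(7*t/2)/175 - 162/175.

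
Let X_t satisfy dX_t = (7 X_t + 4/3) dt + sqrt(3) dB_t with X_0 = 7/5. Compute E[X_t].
E[X_t] = 167*exp(7*t)/105 - 4/21

Taking expectations and using E[dB_t] = 0, the mean m(t) = E[X_t] satisfies the ODE m'(t) = a m(t) + b with m(0) = x_0. With a = 7, b = 4/3, x_0 = 7/5, the solution is
  m(t) = x_0 * exp(a t) + (b/a) * (exp(a t) - 1)
       = (7/5) * exp(7 t) + ((4/3)/7) * (exp(7 t) - 1)
       = 167*exp(7*t)/105 - 4/21.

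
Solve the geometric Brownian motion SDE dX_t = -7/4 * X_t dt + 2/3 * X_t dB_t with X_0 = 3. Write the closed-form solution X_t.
X_t = 3 * exp((-71/36) * t + (2/3) * B_t)

For GBM dX = mu X dt + sigma X dB with X_0 = x_0, apply Itô to Y = log X: dY = (mu - sigma^2/2) dt + sigma dB, so Y_t = log(x_0) + (mu - sigma^2/2) t + sigma B_t and hence X_t = x_0 * exp((mu - sigma^2/2) t + sigma B_t).
With mu = -7/4, sigma = 2/3, x_0 = 3, this gives:
  X_t = 3 * exp((-71/36) * t + (2/3) * B_t).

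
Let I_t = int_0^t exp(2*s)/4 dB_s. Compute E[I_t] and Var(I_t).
E[I_t] = 0; Var(I_t) = exp(4*t)/64 - 1/64

The Itô integral of a deterministic integrand f(s) has mean 0 because each increment f(s) * (B_{s+ds} - B_s) has mean 0. By the Itô isometry:
  Var( int_0^t f(s) dB_s ) = E[ (int_0^t f(s) dB_s)^2 ] = int_0^t f(s)^2 ds.
Here f(s) = exp(2*s)/4, so f(s)^2 = exp(4*s)/16. Integrate:
  int_0^t (exp(4*s)/16) ds = exp(4*t)/64 - 1/64.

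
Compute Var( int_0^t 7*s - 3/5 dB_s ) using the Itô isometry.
Var = t*(1225*t^2 - 315*t + 27)/75

The Itô integral of a deterministic integrand f(s) has mean 0 because each increment f(s) * (B_{s+ds} - B_s) has mean 0. By the Itô isometry:
  Var( int_0^t f(s) dB_s ) = E[ (int_0^t f(s) dB_s)^2 ] = int_0^t f(s)^2 ds.
Here f(s) = 7*s - 3/5, so f(s)^2 = (35*s - 3)^2/25. Integrate:
  int_0^t ((35*s - 3)^2/25) ds = t*(1225*t^2 - 315*t + 27)/75.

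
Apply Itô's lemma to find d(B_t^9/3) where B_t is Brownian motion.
d(B_t^9/3) = (12*B_t^7) dt + (3*B_t^8) dB_t

Itô's formula for f(B_t) gives d f(B_t) = f'(B_t) dB_t + (1/2) f''(B_t) dt. Compute derivatives of f(x) = x^9/3:
  f'(x)  = 3*x^8
  f''(x) = 24*x^7
Substitute x = B_t and multiply the f'' term by 1/2:
  drift     = (1/2) * (24*x^7) evaluated at B_t = 12*B_t^7
  diffusion = (3*x^8) evaluated at B_t = 3*B_t^8
Therefore d(B_t^9/3) = (12*B_t^7) dt + (3*B_t^8) dB_t.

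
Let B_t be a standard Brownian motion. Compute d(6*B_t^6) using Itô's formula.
d(6*B_t^6) = (90*B_t^4) dt + (36*B_t^5) dB_t

Itô's formula for f(B_t) gives d f(B_t) = f'(B_t) dB_t + (1/2) f''(B_t) dt. Compute derivatives of f(x) = 6*x^6:
  f'(x)  = 36*x^5
  f''(x) = 180*x^4
Substitute x = B_t and multiply the f'' term by 1/2:
  drift     = (1/2) * (180*x^4) evaluated at B_t = 90*B_t^4
  diffusion = (36*x^5) evaluated at B_t = 36*B_t^5
Therefore d(6*B_t^6) = (90*B_t^4) dt + (36*B_t^5) dB_t.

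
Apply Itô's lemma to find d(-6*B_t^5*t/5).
d(-6*B_t^5*t/5) = (6*B_t^3*(-B_t^2 - 10*t)/5) dt + (-6*B_t^4*t) dB_t

Itô's formula for f(t, x): d f(t, B_t) = (f_t + (1/2) f_xx) dt + f_x dB_t. Compute partials of f(t, x) = -6*t*x^5/5:
  f_t(t,x)  = -6*x^5/5
  f_x(t,x)  = -6*t*x^4
  f_xx(t,x) = -24*t*x^3
Assemble drift = f_t + (1/2) f_xx = 6*x^3*(-10*t - x^2)/5 and diffusion = f_x = -6*t*x^4. Substituting x = B_t:
  d(-6*B_t^5*t/5) = (6*B_t^3*(-B_t^2 - 10*t)/5) dt + (-6*B_t^4*t) dB_t.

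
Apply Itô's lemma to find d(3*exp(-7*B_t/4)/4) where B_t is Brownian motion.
d(3*exp(-7*B_t/4)/4) = (147*exp(-7*B_t/4)/128) dt + (-21*exp(-7*B_t/4)/16) dB_t

Itô's formula for f(B_t) gives d f(B_t) = f'(B_t) dB_t + (1/2) f''(B_t) dt. Compute derivatives of f(x) = 3*exp(-7*x/4)/4:
  f'(x)  = -21*exp(-7*x/4)/16
  f''(x) = 147*exp(-7*x/4)/64
Substitute x = B_t and multiply the f'' term by 1/2:
  drift     = (1/2) * (147*exp(-7*x/4)/64) evaluated at B_t = 147*exp(-7*B_t/4)/128
  diffusion = (-21*exp(-7*x/4)/16) evaluated at B_t = -21*exp(-7*B_t/4)/16
Therefore d(3*exp(-7*B_t/4)/4) = (147*exp(-7*B_t/4)/128) dt + (-21*exp(-7*B_t/4)/16) dB_t.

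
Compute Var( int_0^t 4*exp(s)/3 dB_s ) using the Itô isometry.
Var = 8*exp(2*t)/9 - 8/9

The Itô integral of a deterministic integrand f(s) has mean 0 because each increment f(s) * (B_{s+ds} - B_s) has mean 0. By the Itô isometry:
  Var( int_0^t f(s) dB_s ) = E[ (int_0^t f(s) dB_s)^2 ] = int_0^t f(s)^2 ds.
Here f(s) = 4*exp(s)/3, so f(s)^2 = 16*exp(2*s)/9. Integrate:
  int_0^t (16*exp(2*s)/9) ds = 8*exp(2*t)/9 - 8/9.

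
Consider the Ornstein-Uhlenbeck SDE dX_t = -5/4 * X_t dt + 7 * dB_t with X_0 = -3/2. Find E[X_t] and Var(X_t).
E[X_t] = -3*exp(-5*t/4)/2; Var(X_t) = 98/5 - 98*exp(-5*t/2)/5

The OU SDE dX = -theta X dt + sigma dB admits the integrating factor exp(theta t): d(exp(theta t) X_t) = sigma exp(theta t) dB_t. Integrating from 0 to t:
  X_t = x_0 * exp(-theta t) + sigma * int_0^t exp(-theta (t-s)) dB_s.
The Itô integral has mean 0 and (by the Itô isometry) variance sigma^2 * int_0^t exp(-2 theta (t - s)) ds = sigma^2 * (1 - exp(-2 theta t)) / (2 theta).
With theta = 5/4, sigma = 7, x_0 = -3/2:
  E[X_t] = -3/2 * exp(-5/4 t) = -3*exp(-5*t/4)/2
  Var(X_t) = (7)^2 * (1 - exp(-2*5/4 t)) / (2 * 5/4) = 98/5 - 98*exp(-5*t/2)/5.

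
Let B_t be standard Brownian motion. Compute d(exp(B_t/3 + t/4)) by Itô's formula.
d(exp(B_t/3 + t/4)) = (11*exp(B_t/3 + t/4)/36) dt + (exp(B_t/3 + t/4)/3) dB_t

Itô's formula for f(t, x): d f(t, B_t) = (f_t + (1/2) f_xx) dt + f_x dB_t. Compute partials of f(t, x) = exp(t/4 + x/3):
  f_t(t,x)  = exp(t/4 + x/3)/4
  f_x(t,x)  = exp(t/4 + x/3)/3
  f_xx(t,x) = exp(t/4 + x/3)/9
Assemble drift = f_t + (1/2) f_xx = 11*exp(t/4 + x/3)/36 and diffusion = f_x = exp(t/4 + x/3)/3. Substituting x = B_t:
  d(exp(B_t/3 + t/4)) = (11*exp(B_t/3 + t/4)/36) dt + (exp(B_t/3 + t/4)/3) dB_t.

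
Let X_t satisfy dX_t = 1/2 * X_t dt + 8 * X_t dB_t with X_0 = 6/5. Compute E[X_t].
E[X_t] = 6*exp(t/2)/5

For GBM dX = mu X dt + sigma X dB with X_0 = x_0, apply Itô to Y = log X: dY = (mu - sigma^2/2) dt + sigma dB, so Y_t = log(x_0) + (mu - sigma^2/2) t + sigma B_t and hence X_t = x_0 * exp((mu - sigma^2/2) t + sigma B_t).
With mu = 1/2, sigma = 8, x_0 = 6/5, this gives:
  X_t = 6/5 * exp((-63/2) * t + (8) * B_t).
Since sigma*B_t ~ Normal(0, sigma^2 t), E[exp(sigma*B_t)] = exp(sigma^2 t / 2); so E[X_t] = x_0 * exp((mu - sigma^2/2) t) * exp(sigma^2 t / 2) = x_0 * exp(mu t) = 6*exp(t/2)/5.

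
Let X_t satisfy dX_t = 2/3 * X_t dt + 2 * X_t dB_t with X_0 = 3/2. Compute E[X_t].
E[X_t] = 3*exp(2*t/3)/2

For GBM dX = mu X dt + sigma X dB with X_0 = x_0, apply Itô to Y = log X: dY = (mu - sigma^2/2) dt + sigma dB, so Y_t = log(x_0) + (mu - sigma^2/2) t + sigma B_t and hence X_t = x_0 * exp((mu - sigma^2/2) t + sigma B_t).
With mu = 2/3, sigma = 2, x_0 = 3/2, this gives:
  X_t = 3/2 * exp((-4/3) * t + (2) * B_t).
Since sigma*B_t ~ Normal(0, sigma^2 t), E[exp(sigma*B_t)] = exp(sigma^2 t / 2); so E[X_t] = x_0 * exp((mu - sigma^2/2) t) * exp(sigma^2 t / 2) = x_0 * exp(mu t) = 3*exp(2*t/3)/2.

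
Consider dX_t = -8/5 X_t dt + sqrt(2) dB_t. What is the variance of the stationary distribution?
lim Var(X_t) = 5/8

The OU SDE dX = -theta X dt + sigma dB admits the integrating factor exp(theta t): d(exp(theta t) X_t) = sigma exp(theta t) dB_t. Integrating from 0 to t gives X_t = x_0 * exp(-theta t) + sigma * int_0^t exp(-theta (t-s)) dB_s for any initial x_0. The Itô integral has variance (by the Itô isometry) sigma^2 * int_0^t exp(-2 theta (t - s)) ds = sigma^2 * (1 - exp(-2 theta t)) / (2 theta), independent of x_0.
With theta = 8/5, sigma = sqrt(2):
  Var(X_t) = (sqrt(2))^2 * (1 - exp(-2*8/5 t)) / (2 * 8/5) = 5/8 - 5*exp(-16*t/5)/8.
As t -> infinity, exp(-2*8/5 t) -> 0, so the stationary variance is sigma^2 / (2 theta) = 5/8.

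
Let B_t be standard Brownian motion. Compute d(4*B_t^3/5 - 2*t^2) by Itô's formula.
d(4*B_t^3/5 - 2*t^2) = (12*B_t/5 - 4*t) dt + (12*B_t^2/5) dB_t

Itô's formula for f(t, x): d f(t, B_t) = (f_t + (1/2) f_xx) dt + f_x dB_t. Compute partials of f(t, x) = -2*t^2 + 4*x^3/5:
  f_t(t,x)  = -4*t
  f_x(t,x)  = 12*x^2/5
  f_xx(t,x) = 24*x/5
Assemble drift = f_t + (1/2) f_xx = -4*t + 12*x/5 and diffusion = f_x = 12*x^2/5. Substituting x = B_t:
  d(4*B_t^3/5 - 2*t^2) = (12*B_t/5 - 4*t) dt + (12*B_t^2/5) dB_t.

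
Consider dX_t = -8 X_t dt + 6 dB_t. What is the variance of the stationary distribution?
lim Var(X_t) = 9/4

The OU SDE dX = -theta X dt + sigma dB admits the integrating factor exp(theta t): d(exp(theta t) X_t) = sigma exp(theta t) dB_t. Integrating from 0 to t gives X_t = x_0 * exp(-theta t) + sigma * int_0^t exp(-theta (t-s)) dB_s for any initial x_0. The Itô integral has variance (by the Itô isometry) sigma^2 * int_0^t exp(-2 theta (t - s)) ds = sigma^2 * (1 - exp(-2 theta t)) / (2 theta), independent of x_0.
With theta = 8, sigma = 6:
  Var(X_t) = (6)^2 * (1 - exp(-2*8 t)) / (2 * 8) = 9/4 - 9*exp(-16*t)/4.
As t -> infinity, exp(-2*8 t) -> 0, so the stationary variance is sigma^2 / (2 theta) = 9/4.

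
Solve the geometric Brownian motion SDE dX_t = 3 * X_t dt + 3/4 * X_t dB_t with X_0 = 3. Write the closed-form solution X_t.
X_t = 3 * exp((87/32) * t + (3/4) * B_t)

For GBM dX = mu X dt + sigma X dB with X_0 = x_0, apply Itô to Y = log X: dY = (mu - sigma^2/2) dt + sigma dB, so Y_t = log(x_0) + (mu - sigma^2/2) t + sigma B_t and hence X_t = x_0 * exp((mu - sigma^2/2) t + sigma B_t).
With mu = 3, sigma = 3/4, x_0 = 3, this gives:
  X_t = 3 * exp((87/32) * t + (3/4) * B_t).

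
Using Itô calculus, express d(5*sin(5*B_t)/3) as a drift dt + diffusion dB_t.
d(5*sin(5*B_t)/3) = (-125*sin(5*B_t)/6) dt + (25*cos(5*B_t)/3) dB_t

Itô's formula for f(B_t) gives d f(B_t) = f'(B_t) dB_t + (1/2) f''(B_t) dt. Compute derivatives of f(x) = 5*sin(5*x)/3:
  f'(x)  = 25*cos(5*x)/3
  f''(x) = -125*sin(5*x)/3
Substitute x = B_t and multiply the f'' term by 1/2:
  drift     = (1/2) * (-125*sin(5*x)/3) evaluated at B_t = -125*sin(5*B_t)/6
  diffusion = (25*cos(5*x)/3) evaluated at B_t = 25*cos(5*B_t)/3
Therefore d(5*sin(5*B_t)/3) = (-125*sin(5*B_t)/6) dt + (25*cos(5*B_t)/3) dB_t.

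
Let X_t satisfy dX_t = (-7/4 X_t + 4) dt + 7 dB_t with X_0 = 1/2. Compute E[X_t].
E[X_t] = 16/7 - 25*exp(-7*t/4)/14

Taking expectations and using E[dB_t] = 0, the mean m(t) = E[X_t] satisfies the ODE m'(t) = a m(t) + b with m(0) = x_0. With a = -7/4, b = 4, x_0 = 1/2, the solution is
  m(t) = x_0 * exp(a t) + (b/a) * (exp(a t) - 1)
       = (1/2) * exp((-7/4) t) + (4/(-7/4)) * (exp((-7/4) t) - 1)
       = 16/7 - 25*exp(-7*t/4)/14.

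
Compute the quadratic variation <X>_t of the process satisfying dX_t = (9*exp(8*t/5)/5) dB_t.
<X>_t = 81*exp(16*t/5)/80 - 81/80

For an Itô process dX_t = a(t) dt + b(t) dB_t, the quadratic variation is <X>_t = int_0^t b(s)^2 ds (the drift term does not contribute). Here b(s) = 9*exp(8*s/5)/5, so
  b(s)^2 = 81*exp(16*s/5)/25.
Integrating from 0 to t:
  <X>_t = int_0^t (81*exp(16*s/5)/25) ds = 81*exp(16*t/5)/80 - 81/80.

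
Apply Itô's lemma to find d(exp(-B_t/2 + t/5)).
d(exp(-B_t/2 + t/5)) = (13*exp(-B_t/2 + t/5)/40) dt + (-exp(-B_t/2 + t/5)/2) dB_t

Itô's formula for f(t, x): d f(t, B_t) = (f_t + (1/2) f_xx) dt + f_x dB_t. Compute partials of f(t, x) = exp(t/5 - x/2):
  f_t(t,x)  = exp(t/5 - x/2)/5
  f_x(t,x)  = -exp(t/5 - x/2)/2
  f_xx(t,x) = exp(t/5 - x/2)/4
Assemble drift = f_t + (1/2) f_xx = 13*exp(t/5 - x/2)/40 and diffusion = f_x = -exp(t/5 - x/2)/2. Substituting x = B_t:
  d(exp(-B_t/2 + t/5)) = (13*exp(-B_t/2 + t/5)/40) dt + (-exp(-B_t/2 + t/5)/2) dB_t.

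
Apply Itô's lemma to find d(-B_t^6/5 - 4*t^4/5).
d(-B_t^6/5 - 4*t^4/5) = (-3*B_t^4 - 16*t^3/5) dt + (-6*B_t^5/5) dB_t

Itô's formula for f(t, x): d f(t, B_t) = (f_t + (1/2) f_xx) dt + f_x dB_t. Compute partials of f(t, x) = -4*t^4/5 - x^6/5:
  f_t(t,x)  = -16*t^3/5
  f_x(t,x)  = -6*x^5/5
  f_xx(t,x) = -6*x^4
Assemble drift = f_t + (1/2) f_xx = -16*t^3/5 - 3*x^4 and diffusion = f_x = -6*x^5/5. Substituting x = B_t:
  d(-B_t^6/5 - 4*t^4/5) = (-3*B_t^4 - 16*t^3/5) dt + (-6*B_t^5/5) dB_t.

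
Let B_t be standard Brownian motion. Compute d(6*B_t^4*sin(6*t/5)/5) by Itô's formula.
d(6*B_t^4*sin(6*t/5)/5) = (36*B_t^2*(B_t^2*cos(6*t/5) + 5*sin(6*t/5))/25) dt + (24*B_t^3*sin(6*t/5)/5) dB_t

Itô's formula for f(t, x): d f(t, B_t) = (f_t + (1/2) f_xx) dt + f_x dB_t. Compute partials of f(t, x) = 6*x^4*sin(6*t/5)/5:
  f_t(t,x)  = 36*x^4*cos(6*t/5)/25
  f_x(t,x)  = 24*x^3*sin(6*t/5)/5
  f_xx(t,x) = 72*x^2*sin(6*t/5)/5
Assemble drift = f_t + (1/2) f_xx = 36*x^2*(x^2*cos(6*t/5) + 5*sin(6*t/5))/25 and diffusion = f_x = 24*x^3*sin(6*t/5)/5. Substituting x = B_t:
  d(6*B_t^4*sin(6*t/5)/5) = (36*B_t^2*(B_t^2*cos(6*t/5) + 5*sin(6*t/5))/25) dt + (24*B_t^3*sin(6*t/5)/5) dB_t.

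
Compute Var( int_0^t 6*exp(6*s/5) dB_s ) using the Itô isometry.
Var = 15*exp(12*t/5) - 15

The Itô integral of a deterministic integrand f(s) has mean 0 because each increment f(s) * (B_{s+ds} - B_s) has mean 0. By the Itô isometry:
  Var( int_0^t f(s) dB_s ) = E[ (int_0^t f(s) dB_s)^2 ] = int_0^t f(s)^2 ds.
Here f(s) = 6*exp(6*s/5), so f(s)^2 = 36*exp(12*s/5). Integrate:
  int_0^t (36*exp(12*s/5)) ds = 15*exp(12*t/5) - 15.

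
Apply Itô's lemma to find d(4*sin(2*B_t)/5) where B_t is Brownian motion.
d(4*sin(2*B_t)/5) = (-8*sin(2*B_t)/5) dt + (8*cos(2*B_t)/5) dB_t

Itô's formula for f(B_t) gives d f(B_t) = f'(B_t) dB_t + (1/2) f''(B_t) dt. Compute derivatives of f(x) = 4*sin(2*x)/5:
  f'(x)  = 8*cos(2*x)/5
  f''(x) = -16*sin(2*x)/5
Substitute x = B_t and multiply the f'' term by 1/2:
  drift     = (1/2) * (-16*sin(2*x)/5) evaluated at B_t = -8*sin(2*B_t)/5
  diffusion = (8*cos(2*x)/5) evaluated at B_t = 8*cos(2*B_t)/5
Therefore d(4*sin(2*B_t)/5) = (-8*sin(2*B_t)/5) dt + (8*cos(2*B_t)/5) dB_t.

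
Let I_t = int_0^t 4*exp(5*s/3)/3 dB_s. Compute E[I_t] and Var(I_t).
E[I_t] = 0; Var(I_t) = 8*exp(10*t/3)/15 - 8/15

The Itô integral of a deterministic integrand f(s) has mean 0 because each increment f(s) * (B_{s+ds} - B_s) has mean 0. By the Itô isometry:
  Var( int_0^t f(s) dB_s ) = E[ (int_0^t f(s) dB_s)^2 ] = int_0^t f(s)^2 ds.
Here f(s) = 4*exp(5*s/3)/3, so f(s)^2 = 16*exp(10*s/3)/9. Integrate:
  int_0^t (16*exp(10*s/3)/9) ds = 8*exp(10*t/3)/15 - 8/15.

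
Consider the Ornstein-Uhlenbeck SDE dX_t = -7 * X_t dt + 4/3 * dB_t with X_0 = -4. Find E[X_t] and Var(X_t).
E[X_t] = -4*exp(-7*t); Var(X_t) = 8/63 - 8*exp(-14*t)/63

The OU SDE dX = -theta X dt + sigma dB admits the integrating factor exp(theta t): d(exp(theta t) X_t) = sigma exp(theta t) dB_t. Integrating from 0 to t:
  X_t = x_0 * exp(-theta t) + sigma * int_0^t exp(-theta (t-s)) dB_s.
The Itô integral has mean 0 and (by the Itô isometry) variance sigma^2 * int_0^t exp(-2 theta (t - s)) ds = sigma^2 * (1 - exp(-2 theta t)) / (2 theta).
With theta = 7, sigma = 4/3, x_0 = -4:
  E[X_t] = -4 * exp(-7 t) = -4*exp(-7*t)
  Var(X_t) = (4/3)^2 * (1 - exp(-2*7 t)) / (2 * 7) = 8/63 - 8*exp(-14*t)/63.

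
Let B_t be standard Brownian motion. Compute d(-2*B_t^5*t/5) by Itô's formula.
d(-2*B_t^5*t/5) = (2*B_t^3*(-B_t^2 - 10*t)/5) dt + (-2*B_t^4*t) dB_t

Itô's formula for f(t, x): d f(t, B_t) = (f_t + (1/2) f_xx) dt + f_x dB_t. Compute partials of f(t, x) = -2*t*x^5/5:
  f_t(t,x)  = -2*x^5/5
  f_x(t,x)  = -2*t*x^4
  f_xx(t,x) = -8*t*x^3
Assemble drift = f_t + (1/2) f_xx = 2*x^3*(-10*t - x^2)/5 and diffusion = f_x = -2*t*x^4. Substituting x = B_t:
  d(-2*B_t^5*t/5) = (2*B_t^3*(-B_t^2 - 10*t)/5) dt + (-2*B_t^4*t) dB_t.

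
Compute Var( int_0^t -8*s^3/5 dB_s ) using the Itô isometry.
Var = 64*t^7/175

The Itô integral of a deterministic integrand f(s) has mean 0 because each increment f(s) * (B_{s+ds} - B_s) has mean 0. By the Itô isometry:
  Var( int_0^t f(s) dB_s ) = E[ (int_0^t f(s) dB_s)^2 ] = int_0^t f(s)^2 ds.
Here f(s) = -8*s^3/5, so f(s)^2 = 64*s^6/25. Integrate:
  int_0^t (64*s^6/25) ds = 64*t^7/175.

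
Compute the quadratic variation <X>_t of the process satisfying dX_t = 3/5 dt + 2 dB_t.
<X>_t = 4*t

For an Itô process dX_t = a(t) dt + b(t) dB_t, the quadratic variation is <X>_t = int_0^t b(s)^2 ds (the drift term does not contribute). Here b(s) = 2, so
  b(s)^2 = 4.
Integrating from 0 to t:
  <X>_t = int_0^t (4) ds = 4*t.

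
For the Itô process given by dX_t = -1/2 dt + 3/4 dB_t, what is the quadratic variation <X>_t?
<X>_t = 9*t/16

For an Itô process dX_t = a(t) dt + b(t) dB_t, the quadratic variation is <X>_t = int_0^t b(s)^2 ds (the drift term does not contribute). Here b(s) = 3/4, so
  b(s)^2 = 9/16.
Integrating from 0 to t:
  <X>_t = int_0^t (9/16) ds = 9*t/16.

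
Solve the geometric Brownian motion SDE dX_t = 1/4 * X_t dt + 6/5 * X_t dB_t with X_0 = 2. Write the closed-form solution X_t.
X_t = 2 * exp((-47/100) * t + (6/5) * B_t)

For GBM dX = mu X dt + sigma X dB with X_0 = x_0, apply Itô to Y = log X: dY = (mu - sigma^2/2) dt + sigma dB, so Y_t = log(x_0) + (mu - sigma^2/2) t + sigma B_t and hence X_t = x_0 * exp((mu - sigma^2/2) t + sigma B_t).
With mu = 1/4, sigma = 6/5, x_0 = 2, this gives:
  X_t = 2 * exp((-47/100) * t + (6/5) * B_t).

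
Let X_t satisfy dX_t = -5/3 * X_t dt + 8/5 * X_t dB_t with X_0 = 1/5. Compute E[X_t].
E[X_t] = exp(-5*t/3)/5

For GBM dX = mu X dt + sigma X dB with X_0 = x_0, apply Itô to Y = log X: dY = (mu - sigma^2/2) dt + sigma dB, so Y_t = log(x_0) + (mu - sigma^2/2) t + sigma B_t and hence X_t = x_0 * exp((mu - sigma^2/2) t + sigma B_t).
With mu = -5/3, sigma = 8/5, x_0 = 1/5, this gives:
  X_t = 1/5 * exp((-221/75) * t + (8/5) * B_t).
Since sigma*B_t ~ Normal(0, sigma^2 t), E[exp(sigma*B_t)] = exp(sigma^2 t / 2); so E[X_t] = x_0 * exp((mu - sigma^2/2) t) * exp(sigma^2 t / 2) = x_0 * exp(mu t) = exp(-5*t/3)/5.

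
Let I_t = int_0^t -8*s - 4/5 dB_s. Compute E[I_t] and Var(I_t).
E[I_t] = 0; Var(I_t) = 16*t*(100*t^2 + 30*t + 3)/75

The Itô integral of a deterministic integrand f(s) has mean 0 because each increment f(s) * (B_{s+ds} - B_s) has mean 0. By the Itô isometry:
  Var( int_0^t f(s) dB_s ) = E[ (int_0^t f(s) dB_s)^2 ] = int_0^t f(s)^2 ds.
Here f(s) = -8*s - 4/5, so f(s)^2 = 16*(10*s + 1)^2/25. Integrate:
  int_0^t (16*(10*s + 1)^2/25) ds = 16*t*(100*t^2 + 30*t + 3)/75.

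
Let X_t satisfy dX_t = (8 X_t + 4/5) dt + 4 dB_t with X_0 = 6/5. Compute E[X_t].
E[X_t] = 13*exp(8*t)/10 - 1/10

Taking expectations and using E[dB_t] = 0, the mean m(t) = E[X_t] satisfies the ODE m'(t) = a m(t) + b with m(0) = x_0. With a = 8, b = 4/5, x_0 = 6/5, the solution is
  m(t) = x_0 * exp(a t) + (b/a) * (exp(a t) - 1)
       = (6/5) * exp(8 t) + ((4/5)/8) * (exp(8 t) - 1)
       = 13*exp(8*t)/10 - 1/10.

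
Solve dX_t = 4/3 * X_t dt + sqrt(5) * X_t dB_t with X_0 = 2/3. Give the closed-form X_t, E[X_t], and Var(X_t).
X_t = 2/3 * exp((-7/6) t + (sqrt(5)) B_t); E[X_t] = 2*exp(4*t/3)/3; Var(X_t) = 4*(exp(5*t) - 1)*exp(8*t/3)/9

For GBM dX = mu X dt + sigma X dB with X_0 = x_0, apply Itô to Y = log X: dY = (mu - sigma^2/2) dt + sigma dB, so Y_t = log(x_0) + (mu - sigma^2/2) t + sigma B_t and hence X_t = x_0 * exp((mu - sigma^2/2) t + sigma B_t).
With mu = 4/3, sigma = sqrt(5), x_0 = 2/3, this gives:
  X_t = 2/3 * exp((-7/6) * t + (sqrt(5)) * B_t).
Since sigma*B_t ~ Normal(0, sigma^2 t), E[exp(sigma*B_t)] = exp(sigma^2 t / 2); so E[X_t] = x_0 * exp((mu - sigma^2/2) t) * exp(sigma^2 t / 2) = x_0 * exp(mu t) = 2*exp(4*t/3)/3.
Var(X_t) = E[X_t^2] - (E[X_t])^2 = x_0^2 * exp(2 mu t) * (exp(sigma^2 t) - 1) = 4*(exp(5*t) - 1)*exp(8*t/3)/9.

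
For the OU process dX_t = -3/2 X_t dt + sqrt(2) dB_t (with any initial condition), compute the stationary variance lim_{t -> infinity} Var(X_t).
lim Var(X_t) = 2/3

The OU SDE dX = -theta X dt + sigma dB admits the integrating factor exp(theta t): d(exp(theta t) X_t) = sigma exp(theta t) dB_t. Integrating from 0 to t gives X_t = x_0 * exp(-theta t) + sigma * int_0^t exp(-theta (t-s)) dB_s for any initial x_0. The Itô integral has variance (by the Itô isometry) sigma^2 * int_0^t exp(-2 theta (t - s)) ds = sigma^2 * (1 - exp(-2 theta t)) / (2 theta), independent of x_0.
With theta = 3/2, sigma = sqrt(2):
  Var(X_t) = (sqrt(2))^2 * (1 - exp(-2*3/2 t)) / (2 * 3/2) = 2/3 - 2*exp(-3*t)/3.
As t -> infinity, exp(-2*3/2 t) -> 0, so the stationary variance is sigma^2 / (2 theta) = 2/3.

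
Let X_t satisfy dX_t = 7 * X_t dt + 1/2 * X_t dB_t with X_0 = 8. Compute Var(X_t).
Var(X_t) = 64*(exp(t/4) - 1)*exp(14*t)

For GBM dX = mu X dt + sigma X dB with X_0 = x_0, apply Itô to Y = log X: dY = (mu - sigma^2/2) dt + sigma dB, so Y_t = log(x_0) + (mu - sigma^2/2) t + sigma B_t and hence X_t = x_0 * exp((mu - sigma^2/2) t + sigma B_t).
With mu = 7, sigma = 1/2, x_0 = 8, this gives:
  X_t = 8 * exp((55/8) * t + (1/2) * B_t).
Since sigma*B_t ~ Normal(0, sigma^2 t), E[exp(sigma*B_t)] = exp(sigma^2 t / 2); so E[X_t] = x_0 * exp((mu - sigma^2/2) t) * exp(sigma^2 t / 2) = x_0 * exp(mu t) = 8*exp(7*t).
Var(X_t) = E[X_t^2] - (E[X_t])^2 = x_0^2 * exp(2 mu t) * (exp(sigma^2 t) - 1) = 64*(exp(t/4) - 1)*exp(14*t).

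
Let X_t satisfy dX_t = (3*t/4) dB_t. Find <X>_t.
<X>_t = 3*t^3/16

For an Itô process dX_t = a(t) dt + b(t) dB_t, the quadratic variation is <X>_t = int_0^t b(s)^2 ds (the drift term does not contribute). Here b(s) = 3*s/4, so
  b(s)^2 = 9*s^2/16.
Integrating from 0 to t:
  <X>_t = int_0^t (9*s^2/16) ds = 3*t^3/16.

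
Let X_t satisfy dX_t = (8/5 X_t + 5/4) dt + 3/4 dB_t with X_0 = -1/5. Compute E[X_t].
E[X_t] = 93*exp(8*t/5)/160 - 25/32

Taking expectations and using E[dB_t] = 0, the mean m(t) = E[X_t] satisfies the ODE m'(t) = a m(t) + b with m(0) = x_0. With a = 8/5, b = 5/4, x_0 = -1/5, the solution is
  m(t) = x_0 * exp(a t) + (b/a) * (exp(a t) - 1)
       = (-1/5) * exp((8/5) t) + ((5/4)/(8/5)) * (exp((8/5) t) - 1)
       = 93*exp(8*t/5)/160 - 25/32.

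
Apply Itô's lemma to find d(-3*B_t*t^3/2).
d(-3*B_t*t^3/2) = (-9*B_t*t^2/2) dt + (-3*t^3/2) dB_t

Itô's formula for f(t, x): d f(t, B_t) = (f_t + (1/2) f_xx) dt + f_x dB_t. Compute partials of f(t, x) = -3*t^3*x/2:
  f_t(t,x)  = -9*t^2*x/2
  f_x(t,x)  = -3*t^3/2
  f_xx(t,x) = 0
Assemble drift = f_t + (1/2) f_xx = -9*t^2*x/2 and diffusion = f_x = -3*t^3/2. Substituting x = B_t:
  d(-3*B_t*t^3/2) = (-9*B_t*t^2/2) dt + (-3*t^3/2) dB_t.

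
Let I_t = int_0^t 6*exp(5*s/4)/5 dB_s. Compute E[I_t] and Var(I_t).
E[I_t] = 0; Var(I_t) = 72*exp(5*t/2)/125 - 72/125

The Itô integral of a deterministic integrand f(s) has mean 0 because each increment f(s) * (B_{s+ds} - B_s) has mean 0. By the Itô isometry:
  Var( int_0^t f(s) dB_s ) = E[ (int_0^t f(s) dB_s)^2 ] = int_0^t f(s)^2 ds.
Here f(s) = 6*exp(5*s/4)/5, so f(s)^2 = 36*exp(5*s/2)/25. Integrate:
  int_0^t (36*exp(5*s/2)/25) ds = 72*exp(5*t/2)/125 - 72/125.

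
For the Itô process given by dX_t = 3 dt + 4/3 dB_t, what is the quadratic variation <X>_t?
<X>_t = 16*t/9

For an Itô process dX_t = a(t) dt + b(t) dB_t, the quadratic variation is <X>_t = int_0^t b(s)^2 ds (the drift term does not contribute). Here b(s) = 4/3, so
  b(s)^2 = 16/9.
Integrating from 0 to t:
  <X>_t = int_0^t (16/9) ds = 16*t/9.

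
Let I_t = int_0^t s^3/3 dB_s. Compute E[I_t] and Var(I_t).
E[I_t] = 0; Var(I_t) = t^7/63

The Itô integral of a deterministic integrand f(s) has mean 0 because each increment f(s) * (B_{s+ds} - B_s) has mean 0. By the Itô isometry:
  Var( int_0^t f(s) dB_s ) = E[ (int_0^t f(s) dB_s)^2 ] = int_0^t f(s)^2 ds.
Here f(s) = s^3/3, so f(s)^2 = s^6/9. Integrate:
  int_0^t (s^6/9) ds = t^7/63.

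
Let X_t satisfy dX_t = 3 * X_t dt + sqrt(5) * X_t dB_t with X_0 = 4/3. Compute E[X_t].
E[X_t] = 4*exp(3*t)/3

For GBM dX = mu X dt + sigma X dB with X_0 = x_0, apply Itô to Y = log X: dY = (mu - sigma^2/2) dt + sigma dB, so Y_t = log(x_0) + (mu - sigma^2/2) t + sigma B_t and hence X_t = x_0 * exp((mu - sigma^2/2) t + sigma B_t).
With mu = 3, sigma = sqrt(5), x_0 = 4/3, this gives:
  X_t = 4/3 * exp((1/2) * t + (sqrt(5)) * B_t).
Since sigma*B_t ~ Normal(0, sigma^2 t), E[exp(sigma*B_t)] = exp(sigma^2 t / 2); so E[X_t] = x_0 * exp((mu - sigma^2/2) t) * exp(sigma^2 t / 2) = x_0 * exp(mu t) = 4*exp(3*t)/3.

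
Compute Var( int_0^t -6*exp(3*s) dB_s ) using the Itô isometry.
Var = 6*exp(6*t) - 6

The Itô integral of a deterministic integrand f(s) has mean 0 because each increment f(s) * (B_{s+ds} - B_s) has mean 0. By the Itô isometry:
  Var( int_0^t f(s) dB_s ) = E[ (int_0^t f(s) dB_s)^2 ] = int_0^t f(s)^2 ds.
Here f(s) = -6*exp(3*s), so f(s)^2 = 36*exp(6*s). Integrate:
  int_0^t (36*exp(6*s)) ds = 6*exp(6*t) - 6.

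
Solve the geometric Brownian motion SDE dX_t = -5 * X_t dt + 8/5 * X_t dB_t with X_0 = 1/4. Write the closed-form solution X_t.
X_t = 1/4 * exp((-157/25) * t + (8/5) * B_t)

For GBM dX = mu X dt + sigma X dB with X_0 = x_0, apply Itô to Y = log X: dY = (mu - sigma^2/2) dt + sigma dB, so Y_t = log(x_0) + (mu - sigma^2/2) t + sigma B_t and hence X_t = x_0 * exp((mu - sigma^2/2) t + sigma B_t).
With mu = -5, sigma = 8/5, x_0 = 1/4, this gives:
  X_t = 1/4 * exp((-157/25) * t + (8/5) * B_t).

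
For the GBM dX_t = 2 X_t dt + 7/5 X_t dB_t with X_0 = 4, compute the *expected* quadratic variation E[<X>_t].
E[<X>_t] = 784*exp(149*t/25)/149 - 784/149

<X>_t = int_0^t ((7/5) * X_s)^2 ds. Taking expectation inside the integral: E[<X>_t] = (7/5)^2 * int_0^t E[X_s^2] ds. For GBM, E[X_s^2] = x_0^2 * exp((2 mu + sigma^2) s). Integrating:
  E[<X>_t] = (7/5)^2 * 4^2 * (exp((2*2 + (7/5)^2) t) - 1) / (2*2 + (7/5)^2)
           = (7/5)^2 * 4^2 * (exp((149/25) t) - 1) / (149/25) = 784*exp(149*t/25)/149 - 784/149.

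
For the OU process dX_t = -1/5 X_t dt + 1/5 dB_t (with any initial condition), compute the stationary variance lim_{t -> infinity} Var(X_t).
lim Var(X_t) = 1/10

The OU SDE dX = -theta X dt + sigma dB admits the integrating factor exp(theta t): d(exp(theta t) X_t) = sigma exp(theta t) dB_t. Integrating from 0 to t gives X_t = x_0 * exp(-theta t) + sigma * int_0^t exp(-theta (t-s)) dB_s for any initial x_0. The Itô integral has variance (by the Itô isometry) sigma^2 * int_0^t exp(-2 theta (t - s)) ds = sigma^2 * (1 - exp(-2 theta t)) / (2 theta), independent of x_0.
With theta = 1/5, sigma = 1/5:
  Var(X_t) = (1/5)^2 * (1 - exp(-2*1/5 t)) / (2 * 1/5) = 1/10 - exp(-2*t/5)/10.
As t -> infinity, exp(-2*1/5 t) -> 0, so the stationary variance is sigma^2 / (2 theta) = 1/10.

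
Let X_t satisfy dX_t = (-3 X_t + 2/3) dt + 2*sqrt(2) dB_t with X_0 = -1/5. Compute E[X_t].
E[X_t] = 2/9 - 19*exp(-3*t)/45

Taking expectations and using E[dB_t] = 0, the mean m(t) = E[X_t] satisfies the ODE m'(t) = a m(t) + b with m(0) = x_0. With a = -3, b = 2/3, x_0 = -1/5, the solution is
  m(t) = x_0 * exp(a t) + (b/a) * (exp(a t) - 1)
       = (-1/5) * exp((-3) t) + ((2/3)/(-3)) * (exp((-3) t) - 1)
       = 2/9 - 19*exp(-3*t)/45.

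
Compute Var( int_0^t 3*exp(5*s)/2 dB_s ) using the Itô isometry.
Var = 9*exp(10*t)/40 - 9/40

The Itô integral of a deterministic integrand f(s) has mean 0 because each increment f(s) * (B_{s+ds} - B_s) has mean 0. By the Itô isometry:
  Var( int_0^t f(s) dB_s ) = E[ (int_0^t f(s) dB_s)^2 ] = int_0^t f(s)^2 ds.
Here f(s) = 3*exp(5*s)/2, so f(s)^2 = 9*exp(10*s)/4. Integrate:
  int_0^t (9*exp(10*s)/4) ds = 9*exp(10*t)/40 - 9/40.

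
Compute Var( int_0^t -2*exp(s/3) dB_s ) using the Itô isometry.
Var = 6*exp(2*t/3) - 6

The Itô integral of a deterministic integrand f(s) has mean 0 because each increment f(s) * (B_{s+ds} - B_s) has mean 0. By the Itô isometry:
  Var( int_0^t f(s) dB_s ) = E[ (int_0^t f(s) dB_s)^2 ] = int_0^t f(s)^2 ds.
Here f(s) = -2*exp(s/3), so f(s)^2 = 4*exp(2*s/3). Integrate:
  int_0^t (4*exp(2*s/3)) ds = 6*exp(2*t/3) - 6.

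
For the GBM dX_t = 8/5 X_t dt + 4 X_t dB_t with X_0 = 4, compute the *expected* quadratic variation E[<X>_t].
E[<X>_t] = 40*exp(96*t/5)/3 - 40/3

<X>_t = int_0^t (4 * X_s)^2 ds. Taking expectation inside the integral: E[<X>_t] = 4^2 * int_0^t E[X_s^2] ds. For GBM, E[X_s^2] = x_0^2 * exp((2 mu + sigma^2) s). Integrating:
  E[<X>_t] = 4^2 * 4^2 * (exp((2*(8/5) + 4^2) t) - 1) / (2*(8/5) + 4^2)
           = 4^2 * 4^2 * (exp((96/5) t) - 1) / (96/5) = 40*exp(96*t/5)/3 - 40/3.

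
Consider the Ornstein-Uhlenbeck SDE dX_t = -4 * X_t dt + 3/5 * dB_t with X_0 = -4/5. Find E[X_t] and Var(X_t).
E[X_t] = -4*exp(-4*t)/5; Var(X_t) = 9/200 - 9*exp(-8*t)/200

The OU SDE dX = -theta X dt + sigma dB admits the integrating factor exp(theta t): d(exp(theta t) X_t) = sigma exp(theta t) dB_t. Integrating from 0 to t:
  X_t = x_0 * exp(-theta t) + sigma * int_0^t exp(-theta (t-s)) dB_s.
The Itô integral has mean 0 and (by the Itô isometry) variance sigma^2 * int_0^t exp(-2 theta (t - s)) ds = sigma^2 * (1 - exp(-2 theta t)) / (2 theta).
With theta = 4, sigma = 3/5, x_0 = -4/5:
  E[X_t] = -4/5 * exp(-4 t) = -4*exp(-4*t)/5
  Var(X_t) = (3/5)^2 * (1 - exp(-2*4 t)) / (2 * 4) = 9/200 - 9*exp(-8*t)/200.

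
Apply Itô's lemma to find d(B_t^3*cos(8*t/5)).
d(B_t^3*cos(8*t/5)) = (B_t*(-8*B_t^2*sin(8*t/5) + 15*cos(8*t/5))/5) dt + (3*B_t^2*cos(8*t/5)) dB_t

Itô's formula for f(t, x): d f(t, B_t) = (f_t + (1/2) f_xx) dt + f_x dB_t. Compute partials of f(t, x) = x^3*cos(8*t/5):
  f_t(t,x)  = -8*x^3*sin(8*t/5)/5
  f_x(t,x)  = 3*x^2*cos(8*t/5)
  f_xx(t,x) = 6*x*cos(8*t/5)
Assemble drift = f_t + (1/2) f_xx = x*(-8*x^2*sin(8*t/5) + 15*cos(8*t/5))/5 and diffusion = f_x = 3*x^2*cos(8*t/5). Substituting x = B_t:
  d(B_t^3*cos(8*t/5)) = (B_t*(-8*B_t^2*sin(8*t/5) + 15*cos(8*t/5))/5) dt + (3*B_t^2*cos(8*t/5)) dB_t.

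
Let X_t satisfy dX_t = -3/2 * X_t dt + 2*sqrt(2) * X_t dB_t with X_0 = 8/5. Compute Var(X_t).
Var(X_t) = (64*exp(8*t) - 64)*exp(-3*t)/25

For GBM dX = mu X dt + sigma X dB with X_0 = x_0, apply Itô to Y = log X: dY = (mu - sigma^2/2) dt + sigma dB, so Y_t = log(x_0) + (mu - sigma^2/2) t + sigma B_t and hence X_t = x_0 * exp((mu - sigma^2/2) t + sigma B_t).
With mu = -3/2, sigma = 2*sqrt(2), x_0 = 8/5, this gives:
  X_t = 8/5 * exp((-11/2) * t + (2*sqrt(2)) * B_t).
Since sigma*B_t ~ Normal(0, sigma^2 t), E[exp(sigma*B_t)] = exp(sigma^2 t / 2); so E[X_t] = x_0 * exp((mu - sigma^2/2) t) * exp(sigma^2 t / 2) = x_0 * exp(mu t) = 8*exp(-3*t/2)/5.
Var(X_t) = E[X_t^2] - (E[X_t])^2 = x_0^2 * exp(2 mu t) * (exp(sigma^2 t) - 1) = (64*exp(8*t) - 64)*exp(-3*t)/25.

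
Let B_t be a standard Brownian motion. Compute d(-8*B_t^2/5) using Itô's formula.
d(-8*B_t^2/5) = (-8/5) dt + (-16*B_t/5) dB_t

Itô's formula for f(B_t) gives d f(B_t) = f'(B_t) dB_t + (1/2) f''(B_t) dt. Compute derivatives of f(x) = -8*x^2/5:
  f'(x)  = -16*x/5
  f''(x) = -16/5
Substitute x = B_t and multiply the f'' term by 1/2:
  drift     = (1/2) * (-16/5) evaluated at B_t = -8/5
  diffusion = (-16*x/5) evaluated at B_t = -16*B_t/5
Therefore d(-8*B_t^2/5) = (-8/5) dt + (-16*B_t/5) dB_t.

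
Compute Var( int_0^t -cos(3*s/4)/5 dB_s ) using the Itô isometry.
Var = t/50 + sin(3*t/2)/75

The Itô integral of a deterministic integrand f(s) has mean 0 because each increment f(s) * (B_{s+ds} - B_s) has mean 0. By the Itô isometry:
  Var( int_0^t f(s) dB_s ) = E[ (int_0^t f(s) dB_s)^2 ] = int_0^t f(s)^2 ds.
Here f(s) = -cos(3*s/4)/5, so f(s)^2 = cos(3*s/4)^2/25. Integrate:
  int_0^t (cos(3*s/4)^2/25) ds = t/50 + sin(3*t/2)/75.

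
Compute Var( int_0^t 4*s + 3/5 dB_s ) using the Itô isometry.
Var = t*(400*t^2 + 180*t + 27)/75

The Itô integral of a deterministic integrand f(s) has mean 0 because each increment f(s) * (B_{s+ds} - B_s) has mean 0. By the Itô isometry:
  Var( int_0^t f(s) dB_s ) = E[ (int_0^t f(s) dB_s)^2 ] = int_0^t f(s)^2 ds.
Here f(s) = 4*s + 3/5, so f(s)^2 = (20*s + 3)^2/25. Integrate:
  int_0^t ((20*s + 3)^2/25) ds = t*(400*t^2 + 180*t + 27)/75.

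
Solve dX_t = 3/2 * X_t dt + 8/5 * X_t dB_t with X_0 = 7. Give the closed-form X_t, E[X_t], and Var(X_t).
X_t = 7 * exp((11/50) t + (8/5) B_t); E[X_t] = 7*exp(3*t/2); Var(X_t) = 49*(exp(64*t/25) - 1)*exp(3*t)

For GBM dX = mu X dt + sigma X dB with X_0 = x_0, apply Itô to Y = log X: dY = (mu - sigma^2/2) dt + sigma dB, so Y_t = log(x_0) + (mu - sigma^2/2) t + sigma B_t and hence X_t = x_0 * exp((mu - sigma^2/2) t + sigma B_t).
With mu = 3/2, sigma = 8/5, x_0 = 7, this gives:
  X_t = 7 * exp((11/50) * t + (8/5) * B_t).
Since sigma*B_t ~ Normal(0, sigma^2 t), E[exp(sigma*B_t)] = exp(sigma^2 t / 2); so E[X_t] = x_0 * exp((mu - sigma^2/2) t) * exp(sigma^2 t / 2) = x_0 * exp(mu t) = 7*exp(3*t/2).
Var(X_t) = E[X_t^2] - (E[X_t])^2 = x_0^2 * exp(2 mu t) * (exp(sigma^2 t) - 1) = 49*(exp(64*t/25) - 1)*exp(3*t).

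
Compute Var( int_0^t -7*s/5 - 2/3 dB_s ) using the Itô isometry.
Var = t*(147*t^2 + 210*t + 100)/225

The Itô integral of a deterministic integrand f(s) has mean 0 because each increment f(s) * (B_{s+ds} - B_s) has mean 0. By the Itô isometry:
  Var( int_0^t f(s) dB_s ) = E[ (int_0^t f(s) dB_s)^2 ] = int_0^t f(s)^2 ds.
Here f(s) = -7*s/5 - 2/3, so f(s)^2 = (21*s + 10)^2/225. Integrate:
  int_0^t ((21*s + 10)^2/225) ds = t*(147*t^2 + 210*t + 100)/225.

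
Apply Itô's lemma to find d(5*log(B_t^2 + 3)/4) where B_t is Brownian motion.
d(5*log(B_t^2 + 3)/4) = (5*(3 - B_t^2)/(4*(B_t^2 + 3)^2)) dt + (5*B_t/(2*(B_t^2 + 3))) dB_t

Itô's formula for f(B_t) gives d f(B_t) = f'(B_t) dB_t + (1/2) f''(B_t) dt. Compute derivatives of f(x) = 5*log(x^2 + 3)/4:
  f'(x)  = 5*x/(2*(x^2 + 3))
  f''(x) = 5*(3 - x^2)/(2*(x^2 + 3)^2)
Substitute x = B_t and multiply the f'' term by 1/2:
  drift     = (1/2) * (5*(3 - x^2)/(2*(x^2 + 3)^2)) evaluated at B_t = 5*(3 - B_t^2)/(4*(B_t^2 + 3)^2)
  diffusion = (5*x/(2*(x^2 + 3))) evaluated at B_t = 5*B_t/(2*(B_t^2 + 3))
Therefore d(5*log(B_t^2 + 3)/4) = (5*(3 - B_t^2)/(4*(B_t^2 + 3)^2)) dt + (5*B_t/(2*(B_t^2 + 3))) dB_t.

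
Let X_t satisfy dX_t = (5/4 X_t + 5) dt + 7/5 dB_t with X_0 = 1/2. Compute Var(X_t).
Var(X_t) = 98*exp(5*t/2)/125 - 98/125

The variance V(t) = Var(X_t) satisfies V'(t) = 2 a V(t) + c^2 with V(0) = 0 (drift coefficient is linear in X, diffusion is constant). With a = 5/4, c = 7/5, the solution is
  V(t) = (c^2 / (2 a)) * (exp(2 a t) - 1)
       = ((7/5)^2 / (2*(5/4))) * (exp((5/2) t) - 1)
       = 98*exp(5*t/2)/125 - 98/125.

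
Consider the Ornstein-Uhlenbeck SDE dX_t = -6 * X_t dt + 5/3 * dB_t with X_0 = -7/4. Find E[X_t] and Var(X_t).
E[X_t] = -7*exp(-6*t)/4; Var(X_t) = 25/108 - 25*exp(-12*t)/108

The OU SDE dX = -theta X dt + sigma dB admits the integrating factor exp(theta t): d(exp(theta t) X_t) = sigma exp(theta t) dB_t. Integrating from 0 to t:
  X_t = x_0 * exp(-theta t) + sigma * int_0^t exp(-theta (t-s)) dB_s.
The Itô integral has mean 0 and (by the Itô isometry) variance sigma^2 * int_0^t exp(-2 theta (t - s)) ds = sigma^2 * (1 - exp(-2 theta t)) / (2 theta).
With theta = 6, sigma = 5/3, x_0 = -7/4:
  E[X_t] = -7/4 * exp(-6 t) = -7*exp(-6*t)/4
  Var(X_t) = (5/3)^2 * (1 - exp(-2*6 t)) / (2 * 6) = 25/108 - 25*exp(-12*t)/108.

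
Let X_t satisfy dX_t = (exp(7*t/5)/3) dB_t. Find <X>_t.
<X>_t = 5*exp(14*t/5)/126 - 5/126

For an Itô process dX_t = a(t) dt + b(t) dB_t, the quadratic variation is <X>_t = int_0^t b(s)^2 ds (the drift term does not contribute). Here b(s) = exp(7*s/5)/3, so
  b(s)^2 = exp(14*s/5)/9.
Integrating from 0 to t:
  <X>_t = int_0^t (exp(14*s/5)/9) ds = 5*exp(14*t/5)/126 - 5/126.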